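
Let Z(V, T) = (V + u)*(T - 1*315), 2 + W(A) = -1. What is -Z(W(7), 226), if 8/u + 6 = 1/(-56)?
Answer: -129851/337 ≈ -385.31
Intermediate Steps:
u = -448/337 (u = 8/(-6 + 1/(-56)) = 8/(-6 - 1/56) = 8/(-337/56) = 8*(-56/337) = -448/337 ≈ -1.3294)
W(A) = -3 (W(A) = -2 - 1 = -3)
Z(V, T) = (-315 + T)*(-448/337 + V) (Z(V, T) = (V - 448/337)*(T - 1*315) = (-448/337 + V)*(T - 315) = (-448/337 + V)*(-315 + T) = (-315 + T)*(-448/337 + V))
-Z(W(7), 226) = -(141120/337 - 315*(-3) - 448/337*226 + 226*(-3)) = -(141120/337 + 945 - 101248/337 - 678) = -1*129851/337 = -129851/337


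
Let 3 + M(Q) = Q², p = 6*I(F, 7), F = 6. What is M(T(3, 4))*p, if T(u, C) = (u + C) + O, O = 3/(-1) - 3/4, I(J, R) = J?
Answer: 1089/4 ≈ 272.25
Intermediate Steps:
O = -15/4 (O = 3*(-1) - 3*¼ = -3 - ¾ = -15/4 ≈ -3.7500)
T(u, C) = -15/4 + C + u (T(u, C) = (u + C) - 15/4 = (C + u) - 15/4 = -15/4 + C + u)
p = 36 (p = 6*6 = 36)
M(Q) = -3 + Q²
M(T(3, 4))*p = (-3 + (-15/4 + 4 + 3)²)*36 = (-3 + (13/4)²)*36 = (-3 + 169/16)*36 = (121/16)*36 = 1089/4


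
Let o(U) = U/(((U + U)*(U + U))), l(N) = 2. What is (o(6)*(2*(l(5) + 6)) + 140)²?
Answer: 178084/9 ≈ 19787.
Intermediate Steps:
o(U) = 1/(4*U) (o(U) = U/(((2*U)*(2*U))) = U/((4*U²)) = U*(1/(4*U²)) = 1/(4*U))
(o(6)*(2*(l(5) + 6)) + 140)² = (((¼)/6)*(2*(2 + 6)) + 140)² = (((¼)*(⅙))*(2*8) + 140)² = ((1/24)*16 + 140)² = (⅔ + 140)² = (422/3)² = 178084/9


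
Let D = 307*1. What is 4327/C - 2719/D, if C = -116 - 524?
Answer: -3068549/196480 ≈ -15.618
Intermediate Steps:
C = -640
D = 307
4327/C - 2719/D = 4327/(-640) - 2719/307 = 4327*(-1/640) - 2719*1/307 = -4327/640 - 2719/307 = -3068549/196480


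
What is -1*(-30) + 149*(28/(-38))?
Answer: -1516/19 ≈ -79.789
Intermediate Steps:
-1*(-30) + 149*(28/(-38)) = 30 + 149*(28*(-1/38)) = 30 + 149*(-14/19) = 30 - 2086/19 = -1516/19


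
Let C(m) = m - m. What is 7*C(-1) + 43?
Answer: 43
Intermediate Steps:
C(m) = 0
7*C(-1) + 43 = 7*0 + 43 = 0 + 43 = 43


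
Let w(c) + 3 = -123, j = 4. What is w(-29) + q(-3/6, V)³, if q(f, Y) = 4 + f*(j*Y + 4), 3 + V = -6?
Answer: 7874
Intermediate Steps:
w(c) = -126 (w(c) = -3 - 123 = -126)
V = -9 (V = -3 - 6 = -9)
q(f, Y) = 4 + f*(4 + 4*Y) (q(f, Y) = 4 + f*(4*Y + 4) = 4 + f*(4 + 4*Y))
w(-29) + q(-3/6, V)³ = -126 + (4 + 4*(-3/6) + 4*(-9)*(-3/6))³ = -126 + (4 + 4*(-3*⅙) + 4*(-9)*(-3*⅙))³ = -126 + (4 + 4*(-½) + 4*(-9)*(-½))³ = -126 + (4 - 2 + 18)³ = -126 + 20³ = -126 + 8000 = 7874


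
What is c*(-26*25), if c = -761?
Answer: 494650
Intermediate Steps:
c*(-26*25) = -(-19786)*25 = -761*(-650) = 494650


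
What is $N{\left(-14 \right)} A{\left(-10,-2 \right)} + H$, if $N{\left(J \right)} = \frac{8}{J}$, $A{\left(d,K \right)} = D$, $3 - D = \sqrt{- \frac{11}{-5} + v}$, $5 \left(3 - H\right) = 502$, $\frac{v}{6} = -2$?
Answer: $- \frac{3469}{35} + \frac{4 i \sqrt{5}}{5} \approx -99.114 + 1.7889 i$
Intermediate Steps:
$v = -12$ ($v = 6 \left(-2\right) = -12$)
$H = - \frac{487}{5}$ ($H = 3 - \frac{502}{5} = - \frac{487}{5} \approx -97.4$)
$D = 3 - \frac{7 i \sqrt{5}}{5}$ ($D = 3 - \sqrt{- \frac{11}{-5} - 12} = 3 - \sqrt{\left(-11\right) \left(- \frac{1}{5}\right) - 12} = 3 - \sqrt{\frac{11}{5} - 12} = 3 - \sqrt{- \frac{49}{5}} = 3 - \frac{7 i \sqrt{5}}{5} \approx 3.0 - 3.1305 i$)
$A{\left(d,K \right)} = 3 - \frac{7 i \sqrt{5}}{5}$
$N{\left(-14 \right)} A{\left(-10,-2 \right)} + H = \frac{8}{-14} \left(3 - \frac{7 i \sqrt{5}}{5}\right) - \frac{487}{5} = 8 \left(- \frac{1}{14}\right) \left(3 - \frac{7 i \sqrt{5}}{5}\right) - \frac{487}{5} = - \frac{4 \left(3 - \frac{7 i \sqrt{5}}{5}\right)}{7} - \frac{487}{5} = \left(- \frac{12}{7} + \frac{4 i \sqrt{5}}{5}\right) - \frac{487}{5} = - \frac{3469}{35} + \frac{4 i \sqrt{5}}{5}$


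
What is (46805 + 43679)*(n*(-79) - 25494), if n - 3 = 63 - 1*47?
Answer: -2442615580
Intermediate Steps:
n = 19 (n = 3 + (63 - 1*47) = 3 + (63 - 47) = 3 + 16 = 19)
(46805 + 43679)*(n*(-79) - 25494) = (46805 + 43679)*(19*(-79) - 25494) = 90484*(-1501 - 25494) = 90484*(-26995) = -2442615580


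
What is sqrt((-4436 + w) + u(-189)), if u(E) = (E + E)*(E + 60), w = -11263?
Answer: sqrt(33063) ≈ 181.83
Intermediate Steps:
u(E) = 2*E*(60 + E) (u(E) = (2*E)*(60 + E) = 2*E*(60 + E))
sqrt((-4436 + w) + u(-189)) = sqrt((-4436 - 11263) + 2*(-189)*(60 - 189)) = sqrt(-15699 + 2*(-189)*(-129)) = sqrt(-15699 + 48762) = sqrt(33063)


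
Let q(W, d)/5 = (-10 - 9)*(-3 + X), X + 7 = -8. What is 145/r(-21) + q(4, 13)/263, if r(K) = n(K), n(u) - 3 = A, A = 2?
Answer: 9337/263 ≈ 35.502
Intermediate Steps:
X = -15 (X = -7 - 8 = -15)
n(u) = 5 (n(u) = 3 + 2 = 5)
q(W, d) = 1710 (q(W, d) = 5*((-10 - 9)*(-3 - 15)) = 5*(-19*(-18)) = 5*342 = 1710)
r(K) = 5
145/r(-21) + q(4, 13)/263 = 145/5 + 1710/263 = 145*(⅕) + 1710*(1/263) = 29 + 1710/263 = 9337/263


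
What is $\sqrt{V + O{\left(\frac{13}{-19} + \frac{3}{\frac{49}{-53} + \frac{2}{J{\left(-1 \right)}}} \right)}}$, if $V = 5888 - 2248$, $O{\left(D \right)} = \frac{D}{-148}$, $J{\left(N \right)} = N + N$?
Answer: $\frac{\sqrt{8318244228238}}{47804} \approx 60.333$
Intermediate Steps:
$J{\left(N \right)} = 2 N$
$O{\left(D \right)} = - \frac{D}{148}$ ($O{\left(D \right)} = D \left(- \frac{1}{148}\right) = - \frac{D}{148}$)
$V = 3640$
$\sqrt{V + O{\left(\frac{13}{-19} + \frac{3}{\frac{49}{-53} + \frac{2}{J{\left(-1 \right)}}} \right)}} = \sqrt{3640 - \frac{\frac{13}{-19} + \frac{3}{\frac{49}{-53} + \frac{2}{2 \left(-1\right)}}}{148}} = \sqrt{3640 - \frac{13 \left(- \frac{1}{19}\right) + \frac{3}{49 \left(- \frac{1}{53}\right) + \frac{2}{-2}}}{148}} = \sqrt{3640 - \frac{- \frac{13}{19} + \frac{3}{- \frac{49}{53} + 2 \left(- \frac{1}{2}\right)}}{148}} = \sqrt{3640 - \frac{- \frac{13}{19} + \frac{3}{- \frac{49}{53} - 1}}{148}} = \sqrt{3640 - \frac{- \frac{13}{19} + \frac{3}{- \frac{102}{53}}}{148}} = \sqrt{3640 - \frac{- \frac{13}{19} + 3 \left(- \frac{53}{102}\right)}{148}} = \sqrt{3640 - \frac{- \frac{13}{19} - \frac{53}{34}}{148}} = \sqrt{3640 - - \frac{1449}{95608}} = \sqrt{3640 + \frac{1449}{95608}} = \sqrt{\frac{348014569}{95608}} = \frac{\sqrt{8318244228238}}{47804}$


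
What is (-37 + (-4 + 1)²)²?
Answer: 784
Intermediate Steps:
(-37 + (-4 + 1)²)² = (-37 + (-3)²)² = (-37 + 9)² = (-28)² = 784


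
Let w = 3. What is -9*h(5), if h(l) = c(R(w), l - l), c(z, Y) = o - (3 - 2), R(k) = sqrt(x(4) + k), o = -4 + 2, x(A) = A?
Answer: 27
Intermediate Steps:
o = -2
R(k) = sqrt(4 + k)
c(z, Y) = -3 (c(z, Y) = -2 - (3 - 2) = -2 - 1*1 = -2 - 1 = -3)
h(l) = -3
-9*h(5) = -9*(-3) = 27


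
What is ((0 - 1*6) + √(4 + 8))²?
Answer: 48 - 24*√3 ≈ 6.4308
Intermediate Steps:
((0 - 1*6) + √(4 + 8))² = ((0 - 6) + √12)² = (-6 + 2*√3)²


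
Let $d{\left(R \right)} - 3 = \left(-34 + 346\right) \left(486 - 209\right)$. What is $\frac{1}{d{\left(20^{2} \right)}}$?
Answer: $\frac{1}{86427} \approx 1.157 \cdot 10^{-5}$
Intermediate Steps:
$d{\left(R \right)} = 86427$ ($d{\left(R \right)} = 3 + \left(-34 + 346\right) \left(486 - 209\right) = 3 + 312 \cdot 277 = 3 + 86424 = 86427$)
$\frac{1}{d{\left(20^{2} \right)}} = \frac{1}{86427}$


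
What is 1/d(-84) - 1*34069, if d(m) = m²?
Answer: -240390863/7056 ≈ -34069.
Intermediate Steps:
1/d(-84) - 1*34069 = 1/((-84)²) - 1*34069 = 1/7056 - 34069 = -240390863/7056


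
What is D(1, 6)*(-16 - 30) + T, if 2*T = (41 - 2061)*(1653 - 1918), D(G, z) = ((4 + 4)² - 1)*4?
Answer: 256058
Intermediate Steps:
D(G, z) = 252 (D(G, z) = (8² - 1)*4 = (64 - 1)*4 = 63*4 = 252)
T = 267650 (T = ((41 - 2061)*(1653 - 1918))/2 = (-2020*(-265))/2 = (½)*535300 = 267650)
D(1, 6)*(-16 - 30) + T = 252*(-16 - 30) + 267650 = 252*(-46) + 267650 = -11592 + 267650 = 256058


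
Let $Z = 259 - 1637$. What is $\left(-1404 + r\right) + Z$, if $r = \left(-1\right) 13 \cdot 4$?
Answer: $-2834$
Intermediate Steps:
$Z = -1378$
$r = -52$ ($r = \left(-13\right) 4 = -52$)
$\left(-1404 + r\right) + Z = \left(-1404 - 52\right) - 1378 = -1456 - 1378 = -2834$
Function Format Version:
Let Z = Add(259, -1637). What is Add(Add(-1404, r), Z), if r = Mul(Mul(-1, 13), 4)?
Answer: -2834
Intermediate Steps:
Z = -1378
r = -52 (r = Mul(-13, 4) = -52)
Add(Add(-1404, r), Z) = Add(Add(-1404, -52), -1378) = Add(-1456, -1378) = -2834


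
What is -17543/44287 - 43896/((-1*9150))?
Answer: 297250617/67537675 ≈ 4.4013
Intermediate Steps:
-17543/44287 - 43896/((-1*9150)) = -17543*1/44287 - 43896/(-9150) = -17543/44287 - 43896*(-1/9150) = -17543/44287 + 7316/1525 = 297250617/67537675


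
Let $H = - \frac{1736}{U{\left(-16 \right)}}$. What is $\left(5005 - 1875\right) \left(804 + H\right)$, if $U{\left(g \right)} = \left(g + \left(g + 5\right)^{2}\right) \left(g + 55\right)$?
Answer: $\frac{294277592}{117} \approx 2.5152 \cdot 10^{6}$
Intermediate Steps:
$U{\left(g \right)} = \left(55 + g\right) \left(g + \left(5 + g\right)^{2}\right)$ ($U{\left(g \right)} = \left(g + \left(5 + g\right)^{2}\right) \left(55 + g\right) = \left(55 + g\right) \left(g + \left(5 + g\right)^{2}\right)$)
$H = - \frac{248}{585}$ ($H = - \frac{1736}{1375 + \left(-16\right)^{3} + 66 \left(-16\right)^{2} + 630 \left(-16\right)} = - \frac{1736}{1375 - 4096 + 66 \cdot 256 - 10080} = - \frac{1736}{1375 - 4096 + 16896 - 10080} = - \frac{1736}{4095} = \left(-1736\right) \frac{1}{4095} = - \frac{248}{585} \approx -0.42393$)
$\left(5005 - 1875\right) \left(804 + H\right) = \left(5005 - 1875\right) \left(804 - \frac{248}{585}\right) = \left(5005 - 1875\right) \frac{470092}{585} = 3130 \cdot \frac{470092}{585} = \frac{294277592}{117}$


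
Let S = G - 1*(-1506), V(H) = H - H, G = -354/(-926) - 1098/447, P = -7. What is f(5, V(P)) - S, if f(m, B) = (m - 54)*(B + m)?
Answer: -120653152/68987 ≈ -1748.9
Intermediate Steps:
G = -143085/68987 (G = -354*(-1/926) - 1098*1/447 = 177/463 - 366/149 = -143085/68987 ≈ -2.0741)
V(H) = 0
f(m, B) = (-54 + m)*(B + m)
S = 103751337/68987 (S = -143085/68987 - 1*(-1506) = -143085/68987 + 1506 = 103751337/68987 ≈ 1503.9)
f(5, V(P)) - S = (5² - 54*0 - 54*5 + 0*5) - 1*103751337/68987 = (25 + 0 - 270 + 0) - 103751337/68987 = -245 - 103751337/68987 = -120653152/68987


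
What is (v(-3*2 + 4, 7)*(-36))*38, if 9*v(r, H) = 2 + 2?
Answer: -608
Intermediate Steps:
v(r, H) = 4/9 (v(r, H) = (2 + 2)/9 = (⅑)*4 = 4/9)
(v(-3*2 + 4, 7)*(-36))*38 = ((4/9)*(-36))*38 = -16*38 = -608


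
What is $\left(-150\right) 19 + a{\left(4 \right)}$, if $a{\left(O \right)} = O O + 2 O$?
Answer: $-2826$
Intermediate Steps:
$a{\left(O \right)} = O^{2} + 2 O$
$\left(-150\right) 19 + a{\left(4 \right)} = \left(-150\right) 19 + 4 \left(2 + 4\right) = -2850 + 4 \cdot 6 = -2850 + 24 = -2826$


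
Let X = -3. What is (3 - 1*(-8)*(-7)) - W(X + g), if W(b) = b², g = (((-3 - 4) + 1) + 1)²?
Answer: -537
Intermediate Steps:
g = 25 (g = ((-7 + 1) + 1)² = (-6 + 1)² = (-5)² = 25)
(3 - 1*(-8)*(-7)) - W(X + g) = (3 - 1*(-8)*(-7)) - (-3 + 25)² = (3 + 8*(-7)) - 1*22² = (3 - 56) - 1*484 = -53 - 484 = -537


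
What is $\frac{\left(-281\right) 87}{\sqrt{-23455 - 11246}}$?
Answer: $\frac{8149 i \sqrt{34701}}{11567} \approx 131.24 i$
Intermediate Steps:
$\frac{\left(-281\right) 87}{\sqrt{-23455 - 11246}} = - \frac{24447}{\sqrt{-34701}} = - \frac{24447}{i \sqrt{34701}} = - 24447 \left(- \frac{i \sqrt{34701}}{34701}\right) = \frac{8149 i \sqrt{34701}}{11567}$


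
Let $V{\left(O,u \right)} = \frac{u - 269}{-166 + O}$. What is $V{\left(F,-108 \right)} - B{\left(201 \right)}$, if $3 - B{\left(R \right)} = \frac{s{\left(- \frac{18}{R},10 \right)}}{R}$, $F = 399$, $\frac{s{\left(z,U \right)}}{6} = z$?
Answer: $- \frac{4832960}{1045937} \approx -4.6207$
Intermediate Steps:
$s{\left(z,U \right)} = 6 z$
$B{\left(R \right)} = 3 + \frac{108}{R^{2}}$ ($B{\left(R \right)} = 3 - \frac{6 \left(- \frac{18}{R}\right)}{R} = 3 - \frac{\left(-108\right) \frac{1}{R}}{R} = 3 - - \frac{108}{R^{2}} = 3 + \frac{108}{R^{2}}$)
$V{\left(O,u \right)} = \frac{-269 + u}{-166 + O}$
$V{\left(F,-108 \right)} - B{\left(201 \right)} = \frac{-269 - 108}{-166 + 399} - \left(3 + \frac{108}{40401}\right) = \frac{1}{233} \left(-377\right) - \left(3 + 108 \cdot \frac{1}{40401}\right) = \frac{1}{233} \left(-377\right) - \left(3 + \frac{12}{4489}\right) = - \frac{377}{233} - \frac{13479}{4489} = - \frac{4832960}{1045937}$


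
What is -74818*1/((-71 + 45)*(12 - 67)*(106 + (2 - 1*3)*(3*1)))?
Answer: -37409/73645 ≈ -0.50796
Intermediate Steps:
-74818*1/((-71 + 45)*(12 - 67)*(106 + (2 - 1*3)*(3*1))) = -74818*1/(1430*(106 + (2 - 3)*3)) = -74818*1/(1430*(106 - 1*3)) = -74818*1/(1430*(106 - 3)) = -74818/(1430*103) = -74818/147290 = -74818*1/147290 = -37409/73645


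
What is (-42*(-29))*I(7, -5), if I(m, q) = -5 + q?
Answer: -12180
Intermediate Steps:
(-42*(-29))*I(7, -5) = (-42*(-29))*(-5 - 5) = 1218*(-10) = -12180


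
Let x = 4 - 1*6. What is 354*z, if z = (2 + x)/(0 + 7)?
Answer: 0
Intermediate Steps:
x = -2 (x = 4 - 6 = -2)
z = 0 (z = (2 - 2)/(0 + 7) = 0/7 = 0*(⅐) = 0)
354*z = 354*0 = 0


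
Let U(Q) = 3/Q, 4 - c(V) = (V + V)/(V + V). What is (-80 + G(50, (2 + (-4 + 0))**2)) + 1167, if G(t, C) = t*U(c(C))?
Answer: 1137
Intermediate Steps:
c(V) = 3 (c(V) = 4 - (V + V)/(V + V) = 4 - 2*V/(2*V) = 4 - 2*V*1/(2*V) = 4 - 1*1 = 4 - 1 = 3)
G(t, C) = t (G(t, C) = t*(3/3) = t*(3*(1/3)) = t*1 = t)
(-80 + G(50, (2 + (-4 + 0))**2)) + 1167 = (-80 + 50) + 1167 = -30 + 1167 = 1137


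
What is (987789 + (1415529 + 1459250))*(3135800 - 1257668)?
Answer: 7254412562976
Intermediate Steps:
(987789 + (1415529 + 1459250))*(3135800 - 1257668) = (987789 + 2874779)*1878132 = 3862568*1878132 = 7254412562976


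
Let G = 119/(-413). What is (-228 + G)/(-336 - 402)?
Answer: 13469/43542 ≈ 0.30933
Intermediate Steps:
G = -17/59 (G = 119*(-1/413) = -17/59 ≈ -0.28814)
(-228 + G)/(-336 - 402) = (-228 - 17/59)/(-336 - 402) = -13469/59/(-738) = -13469/59*(-1/738) = 13469/43542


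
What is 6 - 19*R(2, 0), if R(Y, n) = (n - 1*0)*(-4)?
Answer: 6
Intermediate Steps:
R(Y, n) = -4*n (R(Y, n) = (n + 0)*(-4) = n*(-4) = -4*n)
6 - 19*R(2, 0) = 6 - (-76)*0 = 6 - 19*0 = 6 + 0 = 6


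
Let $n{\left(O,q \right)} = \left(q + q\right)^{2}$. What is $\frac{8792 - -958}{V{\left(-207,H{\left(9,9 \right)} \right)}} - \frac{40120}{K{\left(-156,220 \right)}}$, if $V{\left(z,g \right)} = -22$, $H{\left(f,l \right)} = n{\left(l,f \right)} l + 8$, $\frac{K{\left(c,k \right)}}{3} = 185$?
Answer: $- \frac{629389}{1221} \approx -515.47$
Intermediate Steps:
$n{\left(O,q \right)} = 4 q^{2}$ ($n{\left(O,q \right)} = \left(2 q\right)^{2} = 4 q^{2}$)
$K{\left(c,k \right)} = 555$ ($K{\left(c,k \right)} = 3 \cdot 185 = 555$)
$H{\left(f,l \right)} = 8 + 4 l f^{2}$ ($H{\left(f,l \right)} = 4 f^{2} l + 8 = 4 l f^{2} + 8 = 8 + 4 l f^{2}$)
$\frac{8792 - -958}{V{\left(-207,H{\left(9,9 \right)} \right)}} - \frac{40120}{K{\left(-156,220 \right)}} = \frac{8792 - -958}{-22} - \frac{40120}{555} = \left(8792 + 958\right) \left(- \frac{1}{22}\right) - \frac{8024}{111} = 9750 \left(- \frac{1}{22}\right) - \frac{8024}{111} = - \frac{4875}{11} - \frac{8024}{111} = - \frac{629389}{1221}$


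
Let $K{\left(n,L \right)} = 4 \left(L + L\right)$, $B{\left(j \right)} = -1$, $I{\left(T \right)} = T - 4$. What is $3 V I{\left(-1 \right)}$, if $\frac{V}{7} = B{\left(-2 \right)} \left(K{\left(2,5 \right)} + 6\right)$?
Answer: $4830$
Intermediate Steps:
$I{\left(T \right)} = -4 + T$
$K{\left(n,L \right)} = 8 L$ ($K{\left(n,L \right)} = 4 \cdot 2 L = 8 L$)
$V = -322$ ($V = 7 \left(- (8 \cdot 5 + 6)\right) = 7 \left(- (40 + 6)\right) = 7 \left(\left(-1\right) 46\right) = 7 \left(-46\right) = -322$)
$3 V I{\left(-1 \right)} = 3 \left(-322\right) \left(-4 - 1\right) = \left(-966\right) \left(-5\right) = 4830$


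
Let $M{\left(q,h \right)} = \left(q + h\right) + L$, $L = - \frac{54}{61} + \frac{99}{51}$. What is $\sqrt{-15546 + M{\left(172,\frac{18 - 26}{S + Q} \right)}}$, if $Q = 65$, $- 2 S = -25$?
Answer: $\frac{i \sqrt{397174056386395}}{160735} \approx 123.99 i$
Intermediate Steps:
$S = \frac{25}{2}$ ($S = \left(- \frac{1}{2}\right) \left(-25\right) = \frac{25}{2} \approx 12.5$)
$L = \frac{1095}{1037}$ ($L = \left(-54\right) \frac{1}{61} + 99 \cdot \frac{1}{51} = - \frac{54}{61} + \frac{33}{17} = \frac{1095}{1037} \approx 1.0559$)
$M{\left(q,h \right)} = \frac{1095}{1037} + h + q$ ($M{\left(q,h \right)} = \left(q + h\right) + \frac{1095}{1037} = \left(h + q\right) + \frac{1095}{1037} = \frac{1095}{1037} + h + q$)
$\sqrt{-15546 + M{\left(172,\frac{18 - 26}{S + Q} \right)}} = \sqrt{-15546 + \left(\frac{1095}{1037} + \frac{18 - 26}{\frac{25}{2} + 65} + 172\right)} = \sqrt{-15546 + \left(\frac{1095}{1037} - \frac{8}{\frac{155}{2}} + 172\right)} = \sqrt{-15546 + \left(\frac{1095}{1037} - \frac{16}{155} + 172\right)} = \sqrt{-15546 + \frac{27799553}{160735}} = \sqrt{- \frac{2470986757}{160735}} = \frac{i \sqrt{397174056386395}}{160735}$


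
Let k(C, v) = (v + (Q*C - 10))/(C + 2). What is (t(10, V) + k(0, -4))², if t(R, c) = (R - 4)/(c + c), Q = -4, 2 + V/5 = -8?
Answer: 124609/2500 ≈ 49.844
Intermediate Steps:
V = -50 (V = -10 + 5*(-8) = -10 - 40 = -50)
t(R, c) = (-4 + R)/(2*c) (t(R, c) = (-4 + R)/((2*c)) = (-4 + R)*(1/(2*c)) = (-4 + R)/(2*c))
k(C, v) = (-10 + v - 4*C)/(2 + C) (k(C, v) = (v + (-4*C - 10))/(C + 2) = (v + (-10 - 4*C))/(2 + C) = (-10 + v - 4*C)/(2 + C))
(t(10, V) + k(0, -4))² = ((½)*(-4 + 10)/(-50) + (-10 - 4 - 4*0)/(2 + 0))² = ((½)*(-1/50)*6 + (-10 - 4 + 0)/2)² = (-3/50 + (½)*(-14))² = (-3/50 - 7)² = (-353/50)² = 124609/2500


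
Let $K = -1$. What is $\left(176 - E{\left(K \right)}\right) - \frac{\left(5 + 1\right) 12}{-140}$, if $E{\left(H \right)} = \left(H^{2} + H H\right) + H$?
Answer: $\frac{6143}{35} \approx 175.51$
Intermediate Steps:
$E{\left(H \right)} = H + 2 H^{2}$ ($E{\left(H \right)} = \left(H^{2} + H^{2}\right) + H = 2 H^{2} + H = H + 2 H^{2}$)
$\left(176 - E{\left(K \right)}\right) - \frac{\left(5 + 1\right) 12}{-140} = \left(176 - - (1 + 2 \left(-1\right))\right) - \frac{\left(5 + 1\right) 12}{-140} = \left(176 - - (1 - 2)\right) - 6 \cdot 12 \left(- \frac{1}{140}\right) = \left(176 - \left(-1\right) \left(-1\right)\right) - 72 \left(- \frac{1}{140}\right) = \left(176 - 1\right) - - \frac{18}{35} = \left(176 - 1\right) + \frac{18}{35} = 175 + \frac{18}{35} = \frac{6143}{35}$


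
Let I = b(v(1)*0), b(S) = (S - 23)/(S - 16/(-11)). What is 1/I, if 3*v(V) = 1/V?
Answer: -16/253 ≈ -0.063241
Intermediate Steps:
v(V) = 1/(3*V)
b(S) = (-23 + S)/(16/11 + S) (b(S) = (-23 + S)/(S - 16*(-1/11)) = (-23 + S)/(S + 16/11) = (-23 + S)/(16/11 + S))
I = -253/16 (I = 11*(-23 + ((⅓)/1)*0)/(16 + 11*(((⅓)/1)*0)) = 11*(-23 + ((⅓)*1)*0)/(16 + 11*(((⅓)*1)*0)) = 11*(-23 + (⅓)*0)/(16 + 11*((⅓)*0)) = 11*(-23 + 0)/(16 + 11*0) = 11*(-23)/(16 + 0) = 11*(-23)/16 = 11*(1/16)*(-23) = -253/16 ≈ -15.813)
1/I = 1/(-253/16) = -16/253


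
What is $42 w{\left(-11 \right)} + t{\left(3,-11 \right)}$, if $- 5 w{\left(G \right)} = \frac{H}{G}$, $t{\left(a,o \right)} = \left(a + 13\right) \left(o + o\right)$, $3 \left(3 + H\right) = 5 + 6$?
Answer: $- \frac{19332}{55} \approx -351.49$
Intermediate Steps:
$H = \frac{2}{3}$ ($H = -3 + \frac{5 + 6}{3} = -3 + \frac{1}{3} \cdot 11 = -3 + \frac{11}{3} = \frac{2}{3} \approx 0.66667$)
$t{\left(a,o \right)} = 2 o \left(13 + a\right)$ ($t{\left(a,o \right)} = \left(13 + a\right) 2 o = 2 o \left(13 + a\right)$)
$w{\left(G \right)} = - \frac{2}{15 G}$ ($w{\left(G \right)} = - \frac{\frac{2}{3} \frac{1}{G}}{5} = - \frac{2}{15 G}$)
$42 w{\left(-11 \right)} + t{\left(3,-11 \right)} = 42 \left(- \frac{2}{15 \left(-11\right)}\right) + 2 \left(-11\right) \left(13 + 3\right) = 42 \left(\left(- \frac{2}{15}\right) \left(- \frac{1}{11}\right)\right) + 2 \left(-11\right) 16 = 42 \cdot \frac{2}{165} - 352 = \frac{28}{55} - 352 = - \frac{19332}{55}$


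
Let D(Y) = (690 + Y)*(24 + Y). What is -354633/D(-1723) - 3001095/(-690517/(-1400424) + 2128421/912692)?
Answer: -1683051184166980844343891/1584352156037555489 ≈ -1.0623e+6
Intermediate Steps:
D(Y) = (24 + Y)*(690 + Y)
-354633/D(-1723) - 3001095/(-690517/(-1400424) + 2128421/912692) = -354633/(16560 + (-1723)² + 714*(-1723)) - 3001095/(-690517/(-1400424) + 2128421/912692) = -354633/(16560 + 2968729 - 1230222) - 3001095/(-690517*(-1/1400424) + 2128421*(1/912692)) = -354633/1755067 - 3001095/(690517/1400424 + 2128421/912692) = -354633*1/1755067 - 3001095/902730298067/319538945352 = -354633/1755067 - 3001095*319538945352/902730298067 = -354633/1755067 - 958966731201160440/902730298067 = -1683051184166980844343891/1584352156037555489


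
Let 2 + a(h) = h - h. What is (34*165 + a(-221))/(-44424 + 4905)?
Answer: -5608/39519 ≈ -0.14191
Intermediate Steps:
a(h) = -2 (a(h) = -2 + (h - h) = -2 + 0 = -2)
(34*165 + a(-221))/(-44424 + 4905) = (34*165 - 2)/(-44424 + 4905) = (5610 - 2)/(-39519) = 5608*(-1/39519) = -5608/39519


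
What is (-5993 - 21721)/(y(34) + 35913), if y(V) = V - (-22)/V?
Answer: -235569/305555 ≈ -0.77095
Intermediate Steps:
y(V) = V + 22/V
(-5993 - 21721)/(y(34) + 35913) = (-5993 - 21721)/((34 + 22/34) + 35913) = -27714/((34 + 22*(1/34)) + 35913) = -27714/((34 + 11/17) + 35913) = -27714/(589/17 + 35913) = -27714/611110/17 = -27714*17/611110 = -235569/305555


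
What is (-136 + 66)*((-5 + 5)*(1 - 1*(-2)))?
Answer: 0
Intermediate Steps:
(-136 + 66)*((-5 + 5)*(1 - 1*(-2))) = -0*(1 + 2) = -0*3 = -70*0 = 0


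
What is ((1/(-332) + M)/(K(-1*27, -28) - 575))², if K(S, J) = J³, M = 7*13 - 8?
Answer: 84364225/6214989168144 ≈ 1.3574e-5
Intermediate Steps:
M = 83 (M = 91 - 8 = 83)
((1/(-332) + M)/(K(-1*27, -28) - 575))² = ((1/(-332) + 83)/((-28)³ - 575))² = ((-1/332 + 83)/(-21952 - 575))² = ((27555/332)/(-22527))² = ((27555/332)*(-1/22527))² = (-9185/2492988)² = 84364225/6214989168144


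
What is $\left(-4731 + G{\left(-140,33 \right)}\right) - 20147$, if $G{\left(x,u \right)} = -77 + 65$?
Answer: $-24890$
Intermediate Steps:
$G{\left(x,u \right)} = -12$
$\left(-4731 + G{\left(-140,33 \right)}\right) - 20147 = \left(-4731 - 12\right) - 20147 = -4743 - 20147 = -24890$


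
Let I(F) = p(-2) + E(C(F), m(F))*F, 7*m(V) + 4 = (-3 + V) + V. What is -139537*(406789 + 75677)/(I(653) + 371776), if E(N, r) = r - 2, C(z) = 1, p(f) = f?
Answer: -471253007694/3441523 ≈ -1.3693e+5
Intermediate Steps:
m(V) = -1 + 2*V/7 (m(V) = -4/7 + ((-3 + V) + V)/7 = -4/7 + (-3 + 2*V)/7 = -4/7 + (-3/7 + 2*V/7) = -1 + 2*V/7)
E(N, r) = -2 + r
I(F) = -2 + F*(-3 + 2*F/7) (I(F) = -2 + (-2 + (-1 + 2*F/7))*F = -2 + (-3 + 2*F/7)*F = -2 + F*(-3 + 2*F/7))
-139537*(406789 + 75677)/(I(653) + 371776) = -139537*(406789 + 75677)/((-2 + (⅐)*653*(-21 + 2*653)) + 371776) = -139537*482466/((-2 + (⅐)*653*(-21 + 1306)) + 371776) = -139537*482466/((-2 + (⅐)*653*1285) + 371776) = -139537*482466/((-2 + 839105/7) + 371776) = -139537*482466/(839091/7 + 371776) = -139537/((3441523/7)*(1/482466)) = -139537/3441523/3377262 = -139537*3377262/3441523 = -471253007694/3441523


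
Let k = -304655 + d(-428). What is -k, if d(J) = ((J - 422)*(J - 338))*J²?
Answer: -119270797745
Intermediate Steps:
d(J) = J²*(-422 + J)*(-338 + J) (d(J) = ((-422 + J)*(-338 + J))*J² = J²*(-422 + J)*(-338 + J))
k = 119270797745 (k = -304655 + (-428)²*(142636 + (-428)² - 760*(-428)) = -304655 + 183184*(142636 + 183184 + 325280) = -304655 + 183184*651100 = -304655 + 119271102400 = 119270797745)
-k = -1*119270797745 = -119270797745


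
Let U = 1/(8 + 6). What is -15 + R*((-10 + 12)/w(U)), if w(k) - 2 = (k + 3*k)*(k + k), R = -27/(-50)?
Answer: -36177/2500 ≈ -14.471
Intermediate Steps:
U = 1/14 ≈ 0.071429
R = 27/50 (R = -27*(-1/50) = 27/50 ≈ 0.54000)
w(k) = 2 + 8*k**2 (w(k) = 2 + (k + 3*k)*(k + k) = 2 + (4*k)*(2*k) = 2 + 8*k**2)
-15 + R*((-10 + 12)/w(U)) = -15 + 27*((-10 + 12)/(2 + 8*(1/14)**2))/50 = -15 + 27*(2/(2 + 8*(1/196)))/50 = -15 + 27*(2/(2 + 2/49))/50 = -15 + 27*(2/(100/49))/50 = -15 + 27*(2*(49/100))/50 = -15 + (27/50)*(49/50) = -15 + 1323/2500 = -36177/2500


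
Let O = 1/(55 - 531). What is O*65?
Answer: -65/476 ≈ -0.13655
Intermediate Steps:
O = -1/476 (O = 1/(-476) = -1/476 ≈ -0.0021008)
O*65 = -1/476*65 = -65/476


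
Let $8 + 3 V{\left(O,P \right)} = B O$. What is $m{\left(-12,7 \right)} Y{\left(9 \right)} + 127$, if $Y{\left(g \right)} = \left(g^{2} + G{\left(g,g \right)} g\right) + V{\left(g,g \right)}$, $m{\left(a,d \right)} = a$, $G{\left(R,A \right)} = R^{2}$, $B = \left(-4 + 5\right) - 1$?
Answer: $-9561$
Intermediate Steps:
$B = 0$ ($B = 1 - 1 = 0$)
$V{\left(O,P \right)} = - \frac{8}{3}$ ($V{\left(O,P \right)} = - \frac{8}{3} + \frac{0 O}{3} = - \frac{8}{3} + \frac{1}{3} \cdot 0 = - \frac{8}{3} + 0 = - \frac{8}{3}$)
$Y{\left(g \right)} = - \frac{8}{3} + g^{2} + g^{3}$ ($Y{\left(g \right)} = \left(g^{2} + g^{2} g\right) - \frac{8}{3} = \left(g^{2} + g^{3}\right) - \frac{8}{3} = - \frac{8}{3} + g^{2} + g^{3}$)
$m{\left(-12,7 \right)} Y{\left(9 \right)} + 127 = - 12 \left(- \frac{8}{3} + 9^{2} + 9^{3}\right) + 127 = - 12 \left(- \frac{8}{3} + 81 + 729\right) + 127 = \left(-12\right) \frac{2422}{3} + 127 = -9688 + 127 = -9561$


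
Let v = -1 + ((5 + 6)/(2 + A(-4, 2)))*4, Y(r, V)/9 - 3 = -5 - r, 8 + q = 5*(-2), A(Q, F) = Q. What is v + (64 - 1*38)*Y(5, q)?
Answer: -1661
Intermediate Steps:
q = -18 (q = -8 + 5*(-2) = -8 - 10 = -18)
Y(r, V) = -18 - 9*r (Y(r, V) = 27 + 9*(-5 - r) = 27 + (-45 - 9*r) = -18 - 9*r)
v = -23 (v = -1 + ((5 + 6)/(2 - 4))*4 = -1 + (11/(-2))*4 = -1 + (11*(-½))*4 = -1 - 11/2*4 = -1 - 22 = -23)
v + (64 - 1*38)*Y(5, q) = -23 + (64 - 1*38)*(-18 - 9*5) = -23 + (64 - 38)*(-18 - 45) = -23 + 26*(-63) = -23 - 1638 = -1661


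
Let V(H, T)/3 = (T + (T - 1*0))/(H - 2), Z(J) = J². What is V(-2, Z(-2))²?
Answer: 36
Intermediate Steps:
V(H, T) = 6*T/(-2 + H) (V(H, T) = 3*((T + (T - 1*0))/(H - 2)) = 3*((T + (T + 0))/(-2 + H)) = 3*((T + T)/(-2 + H)) = 3*((2*T)/(-2 + H)) = 3*(2*T/(-2 + H)) = 6*T/(-2 + H))
V(-2, Z(-2))² = (6*(-2)²/(-2 - 2))² = (6*4/(-4))² = (6*4*(-¼))² = (-6)² = 36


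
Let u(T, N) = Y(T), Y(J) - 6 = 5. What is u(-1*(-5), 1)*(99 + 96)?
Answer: 2145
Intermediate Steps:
Y(J) = 11 (Y(J) = 6 + 5 = 11)
u(T, N) = 11
u(-1*(-5), 1)*(99 + 96) = 11*(99 + 96) = 11*195 = 2145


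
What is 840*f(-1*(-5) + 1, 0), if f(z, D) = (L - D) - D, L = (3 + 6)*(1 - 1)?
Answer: 0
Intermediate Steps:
L = 0 (L = 9*0 = 0)
f(z, D) = -2*D (f(z, D) = (0 - D) - D = -D - D = -2*D)
840*f(-1*(-5) + 1, 0) = 840*(-2*0) = 840*0 = 0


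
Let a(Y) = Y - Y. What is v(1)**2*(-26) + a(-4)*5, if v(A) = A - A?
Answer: 0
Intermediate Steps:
a(Y) = 0
v(A) = 0
v(1)**2*(-26) + a(-4)*5 = 0**2*(-26) + 0*5 = 0*(-26) + 0 = 0 + 0 = 0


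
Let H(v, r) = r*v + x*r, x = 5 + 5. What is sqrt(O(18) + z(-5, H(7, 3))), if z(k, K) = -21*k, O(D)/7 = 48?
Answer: 21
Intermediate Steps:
x = 10
H(v, r) = 10*r + r*v (H(v, r) = r*v + 10*r = 10*r + r*v)
O(D) = 336 (O(D) = 7*48 = 336)
sqrt(O(18) + z(-5, H(7, 3))) = sqrt(336 - 21*(-5)) = sqrt(336 + 105) = sqrt(441) = 21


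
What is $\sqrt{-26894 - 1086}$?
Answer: $2 i \sqrt{6995} \approx 167.27 i$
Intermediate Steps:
$\sqrt{-26894 - 1086} = \sqrt{-27980} = 2 i \sqrt{6995}$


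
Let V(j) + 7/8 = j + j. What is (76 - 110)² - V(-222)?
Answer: 12807/8 ≈ 1600.9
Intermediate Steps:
V(j) = -7/8 + 2*j (V(j) = -7/8 + (j + j) = -7/8 + 2*j)
(76 - 110)² - V(-222) = (76 - 110)² - (-7/8 + 2*(-222)) = (-34)² - (-7/8 - 444) = 1156 - 1*(-3559/8) = 1156 + 3559/8 = 12807/8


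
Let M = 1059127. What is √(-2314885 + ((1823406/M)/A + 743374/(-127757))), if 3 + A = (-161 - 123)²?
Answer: I*√275700182824555902751037781364503945249/10913229061074767 ≈ 1521.5*I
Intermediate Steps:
A = 80653 (A = -3 + (-161 - 123)² = -3 + (-284)² = -3 + 80656 = 80653)
√(-2314885 + ((1823406/M)/A + 743374/(-127757))) = √(-2314885 + ((1823406/1059127)/80653 + 743374/(-127757))) = √(-2314885 + ((1823406*(1/1059127))*(1/80653) + 743374*(-1/127757))) = √(-2314885 + ((1823406/1059127)*(1/80653) - 743374/127757)) = √(-2314885 + (1823406/85421769931 - 743374/127757)) = √(-2314885 - 63500089847806852/10913229061074767) = √(-25262933755135909813647/10913229061074767) = I*√275700182824555902751037781364503945249/10913229061074767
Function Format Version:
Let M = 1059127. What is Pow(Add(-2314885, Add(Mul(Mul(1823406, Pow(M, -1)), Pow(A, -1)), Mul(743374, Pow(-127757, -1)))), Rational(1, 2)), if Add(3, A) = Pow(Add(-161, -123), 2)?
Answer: Mul(Rational(1, 10913229061074767), I, Pow(275700182824555902751037781364503945249, Rational(1, 2))) ≈ Mul(1521.5, I)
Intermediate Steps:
A = 80653 (A = Add(-3, Pow(Add(-161, -123), 2)) = Add(-3, Pow(-284, 2)) = Add(-3, 80656) = 80653)
Pow(Add(-2314885, Add(Mul(Mul(1823406, Pow(M, -1)), Pow(A, -1)), Mul(743374, Pow(-127757, -1)))), Rational(1, 2)) = Pow(Add(-2314885, Add(Mul(Mul(1823406, Pow(1059127, -1)), Pow(80653, -1)), Mul(743374, Pow(-127757, -1)))), Rational(1, 2)) = Pow(Add(-2314885, Add(Mul(Mul(1823406, Rational(1, 1059127)), Rational(1, 80653)), Mul(743374, Rational(-1, 127757)))), Rational(1, 2)) = Pow(Add(-2314885, Add(Mul(Rational(1823406, 1059127), Rational(1, 80653)), Rational(-743374, 127757))), Rational(1, 2)) = Pow(Add(-2314885, Add(Rational(1823406, 85421769931), Rational(-743374, 127757))), Rational(1, 2)) = Pow(Add(-2314885, Rational(-63500089847806852, 10913229061074767)), Rational(1, 2)) = Pow(Rational(-25262933755135909813647, 10913229061074767), Rational(1, 2)) = Mul(Rational(1, 10913229061074767), I, Pow(275700182824555902751037781364503945249, Rational(1, 2)))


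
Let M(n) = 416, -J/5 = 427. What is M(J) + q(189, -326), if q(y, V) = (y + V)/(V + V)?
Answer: 271369/652 ≈ 416.21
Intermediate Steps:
J = -2135 (J = -5*427 = -2135)
q(y, V) = (V + y)/(2*V) (q(y, V) = (V + y)/((2*V)) = (V + y)*(1/(2*V)) = (V + y)/(2*V))
M(J) + q(189, -326) = 416 + (½)*(-326 + 189)/(-326) = 416 + (½)*(-1/326)*(-137) = 416 + 137/652 = 271369/652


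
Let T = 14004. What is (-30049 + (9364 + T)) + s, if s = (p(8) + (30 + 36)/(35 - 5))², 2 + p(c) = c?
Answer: -165344/25 ≈ -6613.8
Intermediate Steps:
p(c) = -2 + c
s = 1681/25 (s = ((-2 + 8) + (30 + 36)/(35 - 5))² = (6 + 66/30)² = (6 + 66*(1/30))² = (6 + 11/5)² = (41/5)² = 1681/25 ≈ 67.240)
(-30049 + (9364 + T)) + s = (-30049 + (9364 + 14004)) + 1681/25 = (-30049 + 23368) + 1681/25 = -6681 + 1681/25 = -165344/25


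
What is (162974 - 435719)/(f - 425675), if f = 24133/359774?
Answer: 32708853210/51048924439 ≈ 0.64074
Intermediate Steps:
f = 24133/359774 (f = 24133*(1/359774) = 24133/359774 ≈ 0.067078)
(162974 - 435719)/(f - 425675) = (162974 - 435719)/(24133/359774 - 425675) = -272745/(-153146773317/359774) = -272745*(-359774/153146773317) = 32708853210/51048924439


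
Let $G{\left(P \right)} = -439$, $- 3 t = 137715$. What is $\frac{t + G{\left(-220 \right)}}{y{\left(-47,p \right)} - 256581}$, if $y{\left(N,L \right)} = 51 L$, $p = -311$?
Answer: $\frac{7724}{45407} \approx 0.17011$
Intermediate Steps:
$t = -45905$ ($t = \left(- \frac{1}{3}\right) 137715 = -45905$)
$\frac{t + G{\left(-220 \right)}}{y{\left(-47,p \right)} - 256581} = \frac{-45905 - 439}{51 \left(-311\right) - 256581} = - \frac{46344}{-15861 - 256581} = - \frac{46344}{-272442} = \left(-46344\right) \left(- \frac{1}{272442}\right) = \frac{7724}{45407}$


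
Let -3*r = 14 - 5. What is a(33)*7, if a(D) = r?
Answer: -21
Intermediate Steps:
r = -3 (r = -(14 - 5)/3 = -⅓*9 = -3)
a(D) = -3
a(33)*7 = -3*7 = -21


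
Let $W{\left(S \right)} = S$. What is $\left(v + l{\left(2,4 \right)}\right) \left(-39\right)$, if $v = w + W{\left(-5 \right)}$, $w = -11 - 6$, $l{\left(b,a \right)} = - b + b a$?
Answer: $624$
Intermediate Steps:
$l{\left(b,a \right)} = - b + a b$
$w = -17$ ($w = -11 - 6 = -17$)
$v = -22$ ($v = -17 - 5 = -22$)
$\left(v + l{\left(2,4 \right)}\right) \left(-39\right) = \left(-22 + 2 \left(-1 + 4\right)\right) \left(-39\right) = \left(-22 + 2 \cdot 3\right) \left(-39\right) = \left(-22 + 6\right) \left(-39\right) = \left(-16\right) \left(-39\right) = 624$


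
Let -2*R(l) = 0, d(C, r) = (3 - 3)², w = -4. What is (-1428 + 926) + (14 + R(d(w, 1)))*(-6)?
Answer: -586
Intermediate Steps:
d(C, r) = 0 (d(C, r) = 0² = 0)
R(l) = 0 (R(l) = -½*0 = 0)
(-1428 + 926) + (14 + R(d(w, 1)))*(-6) = (-1428 + 926) + (14 + 0)*(-6) = -502 + 14*(-6) = -502 - 84 = -586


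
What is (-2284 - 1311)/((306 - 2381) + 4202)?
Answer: -3595/2127 ≈ -1.6902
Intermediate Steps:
(-2284 - 1311)/((306 - 2381) + 4202) = -3595/(-2075 + 4202) = -3595/2127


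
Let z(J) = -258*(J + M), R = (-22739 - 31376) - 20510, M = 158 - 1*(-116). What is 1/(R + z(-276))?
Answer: -1/74109 ≈ -1.3494e-5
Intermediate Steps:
M = 274 (M = 158 + 116 = 274)
R = -74625 (R = -54115 - 20510 = -74625)
z(J) = -70692 - 258*J (z(J) = -258*(J + 274) = -258*(274 + J) = -70692 - 258*J)
1/(R + z(-276)) = 1/(-74625 + (-70692 - 258*(-276))) = 1/(-74625 + (-70692 + 71208)) = 1/(-74625 + 516) = 1/(-74109) = -1/74109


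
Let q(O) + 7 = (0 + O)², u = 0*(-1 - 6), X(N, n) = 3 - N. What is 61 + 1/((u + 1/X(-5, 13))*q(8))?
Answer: 3485/57 ≈ 61.140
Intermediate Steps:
u = 0 (u = 0*(-7) = 0)
q(O) = -7 + O² (q(O) = -7 + (0 + O)² = -7 + O²)
61 + 1/((u + 1/X(-5, 13))*q(8)) = 61 + 1/((0 + 1/(3 - 1*(-5)))*(-7 + 8²)) = 61 + 1/((0 + 1/(3 + 5))*(-7 + 64)) = 61 + 1/((0 + 1/8)*57) = 61 + (1/57)/(0 + ⅛) = 61 + (1/57)/(⅛) = 61 + 8*(1/57) = 61 + 8/57 = 3485/57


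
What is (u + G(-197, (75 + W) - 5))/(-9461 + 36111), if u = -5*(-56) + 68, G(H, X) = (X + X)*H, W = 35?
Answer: -20511/13325 ≈ -1.5393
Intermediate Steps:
G(H, X) = 2*H*X (G(H, X) = (2*X)*H = 2*H*X)
u = 348 (u = 280 + 68 = 348)
(u + G(-197, (75 + W) - 5))/(-9461 + 36111) = (348 + 2*(-197)*((75 + 35) - 5))/(-9461 + 36111) = (348 + 2*(-197)*(110 - 5))/26650 = (348 + 2*(-197)*105)*(1/26650) = (348 - 41370)*(1/26650) = -41022*1/26650 = -20511/13325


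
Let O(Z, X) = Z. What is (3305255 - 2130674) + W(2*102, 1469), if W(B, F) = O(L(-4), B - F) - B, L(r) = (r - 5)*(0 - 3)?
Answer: 1174404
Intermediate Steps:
L(r) = 15 - 3*r (L(r) = (-5 + r)*(-3) = 15 - 3*r)
W(B, F) = 27 - B (W(B, F) = (15 - 3*(-4)) - B = (15 + 12) - B = 27 - B)
(3305255 - 2130674) + W(2*102, 1469) = (3305255 - 2130674) + (27 - 2*102) = 1174581 + (27 - 1*204) = 1174581 + (27 - 204) = 1174581 - 177 = 1174404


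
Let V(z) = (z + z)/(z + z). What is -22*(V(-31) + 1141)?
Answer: -25124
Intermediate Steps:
V(z) = 1 (V(z) = (2*z)/((2*z)) = (2*z)*(1/(2*z)) = 1)
-22*(V(-31) + 1141) = -22*(1 + 1141) = -22*1142 = -25124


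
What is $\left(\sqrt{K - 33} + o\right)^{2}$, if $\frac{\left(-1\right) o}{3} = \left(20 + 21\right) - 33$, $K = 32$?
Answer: $\left(24 - i\right)^{2} \approx 575.0 - 48.0 i$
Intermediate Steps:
$o = -24$ ($o = - 3 \left(\left(20 + 21\right) - 33\right) = - 3 \left(41 - 33\right) = \left(-3\right) 8 = -24$)
$\left(\sqrt{K - 33} + o\right)^{2} = \left(\sqrt{32 - 33} - 24\right)^{2} = \left(\sqrt{-1} - 24\right)^{2} = \left(i - 24\right)^{2} = \left(-24 + i\right)^{2}$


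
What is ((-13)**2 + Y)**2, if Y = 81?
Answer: 62500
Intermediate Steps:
((-13)**2 + Y)**2 = ((-13)**2 + 81)**2 = (169 + 81)**2 = 250**2 = 62500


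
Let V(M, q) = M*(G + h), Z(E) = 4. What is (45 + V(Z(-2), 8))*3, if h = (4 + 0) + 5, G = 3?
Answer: 279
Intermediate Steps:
h = 9 (h = 4 + 5 = 9)
V(M, q) = 12*M (V(M, q) = M*(3 + 9) = M*12 = 12*M)
(45 + V(Z(-2), 8))*3 = (45 + 12*4)*3 = (45 + 48)*3 = 93*3 = 279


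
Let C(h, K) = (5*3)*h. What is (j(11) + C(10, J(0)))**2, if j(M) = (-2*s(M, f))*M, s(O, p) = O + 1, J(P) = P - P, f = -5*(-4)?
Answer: 12996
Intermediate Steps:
f = 20
J(P) = 0
s(O, p) = 1 + O
C(h, K) = 15*h
j(M) = M*(-2 - 2*M) (j(M) = (-2*(1 + M))*M = (-2 - 2*M)*M = M*(-2 - 2*M))
(j(11) + C(10, J(0)))**2 = (-2*11*(1 + 11) + 15*10)**2 = (-2*11*12 + 150)**2 = (-264 + 150)**2 = (-114)**2 = 12996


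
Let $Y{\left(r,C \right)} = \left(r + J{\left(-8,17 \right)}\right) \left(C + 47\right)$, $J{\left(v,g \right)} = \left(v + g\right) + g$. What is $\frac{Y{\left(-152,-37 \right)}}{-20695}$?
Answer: $\frac{252}{4139} \approx 0.060884$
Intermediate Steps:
$J{\left(v,g \right)} = v + 2 g$ ($J{\left(v,g \right)} = \left(g + v\right) + g = v + 2 g$)
$Y{\left(r,C \right)} = \left(26 + r\right) \left(47 + C\right)$ ($Y{\left(r,C \right)} = \left(r + \left(-8 + 2 \cdot 17\right)\right) \left(C + 47\right) = \left(r + \left(-8 + 34\right)\right) \left(47 + C\right) = \left(r + 26\right) \left(47 + C\right) = \left(26 + r\right) \left(47 + C\right)$)
$\frac{Y{\left(-152,-37 \right)}}{-20695} = \frac{1222 + 26 \left(-37\right) + 47 \left(-152\right) - -5624}{-20695} = \left(1222 - 962 - 7144 + 5624\right) \left(- \frac{1}{20695}\right) = \left(-1260\right) \left(- \frac{1}{20695}\right) = \frac{252}{4139}$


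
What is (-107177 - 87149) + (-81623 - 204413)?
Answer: -480362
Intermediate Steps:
(-107177 - 87149) + (-81623 - 204413) = -194326 - 286036 = -480362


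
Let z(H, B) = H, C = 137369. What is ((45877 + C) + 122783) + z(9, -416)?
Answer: 306038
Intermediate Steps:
((45877 + C) + 122783) + z(9, -416) = ((45877 + 137369) + 122783) + 9 = (183246 + 122783) + 9 = 306029 + 9 = 306038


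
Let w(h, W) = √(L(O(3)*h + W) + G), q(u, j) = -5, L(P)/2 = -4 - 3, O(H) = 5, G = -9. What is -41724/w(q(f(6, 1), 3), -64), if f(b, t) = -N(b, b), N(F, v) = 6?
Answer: 41724*I*√23/23 ≈ 8700.1*I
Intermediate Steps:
L(P) = -14 (L(P) = 2*(-4 - 3) = 2*(-7) = -14)
f(b, t) = -6 (f(b, t) = -1*6 = -6)
w(h, W) = I*√23 (w(h, W) = √(-14 - 9) = √(-23) = I*√23)
-41724/w(q(f(6, 1), 3), -64) = -41724*(-I*√23/23) = -(-41724)*I*√23/23 = 41724*I*√23/23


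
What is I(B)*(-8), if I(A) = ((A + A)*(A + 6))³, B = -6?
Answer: 0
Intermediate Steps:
I(A) = 8*A³*(6 + A)³ (I(A) = ((2*A)*(6 + A))³ = (2*A*(6 + A))³ = 8*A³*(6 + A)³)
I(B)*(-8) = (8*(-6)³*(6 - 6)³)*(-8) = (8*(-216)*0³)*(-8) = (8*(-216)*0)*(-8) = 0*(-8) = 0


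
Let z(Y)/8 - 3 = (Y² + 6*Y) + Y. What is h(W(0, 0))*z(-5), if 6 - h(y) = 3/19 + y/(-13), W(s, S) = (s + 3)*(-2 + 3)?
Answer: -84000/247 ≈ -340.08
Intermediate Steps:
z(Y) = 24 + 8*Y² + 56*Y (z(Y) = 24 + 8*((Y² + 6*Y) + Y) = 24 + 8*(Y² + 7*Y) = 24 + (8*Y² + 56*Y) = 24 + 8*Y² + 56*Y)
W(s, S) = 3 + s (W(s, S) = (3 + s)*1 = 3 + s)
h(y) = 111/19 + y/13 (h(y) = 6 - (3/19 + y/(-13)) = 6 - (3*(1/19) + y*(-1/13)) = 6 - (3/19 - y/13) = 6 + (-3/19 + y/13) = 111/19 + y/13)
h(W(0, 0))*z(-5) = (111/19 + (3 + 0)/13)*(24 + 8*(-5)² + 56*(-5)) = (111/19 + (1/13)*3)*(24 + 8*25 - 280) = (111/19 + 3/13)*(24 + 200 - 280) = (1500/247)*(-56) = -84000/247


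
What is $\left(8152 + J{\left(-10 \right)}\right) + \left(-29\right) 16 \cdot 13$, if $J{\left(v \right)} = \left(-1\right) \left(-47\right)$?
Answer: $2167$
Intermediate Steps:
$J{\left(v \right)} = 47$
$\left(8152 + J{\left(-10 \right)}\right) + \left(-29\right) 16 \cdot 13 = \left(8152 + 47\right) + \left(-29\right) 16 \cdot 13 = 8199 - 6032 = 2167$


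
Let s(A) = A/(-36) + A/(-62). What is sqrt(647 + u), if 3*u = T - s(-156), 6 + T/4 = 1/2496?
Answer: sqrt(14890843149)/4836 ≈ 25.233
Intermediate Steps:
s(A) = -49*A/1116 (s(A) = A*(-1/36) + A*(-1/62) = -A/36 - A/62 = -49*A/1116)
T = -14975/624 (T = -24 + 4/2496 = -24 + 4*(1/2496) = -24 + 1/624 = -14975/624 ≈ -23.998)
u = -198907/19344 (u = (-14975/624 - (-49)*(-156)/1116)/3 = (-14975/624 - 1*637/93)/3 = (-14975/624 - 637/93)/3 = (1/3)*(-198907/6448) = -198907/19344 ≈ -10.283)
sqrt(647 + u) = sqrt(647 - 198907/19344) = sqrt(12316661/19344) = sqrt(14890843149)/4836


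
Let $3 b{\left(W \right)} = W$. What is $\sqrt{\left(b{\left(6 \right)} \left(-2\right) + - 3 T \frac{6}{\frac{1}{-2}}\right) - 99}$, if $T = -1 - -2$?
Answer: $i \sqrt{67} \approx 8.1853 i$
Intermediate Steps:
$b{\left(W \right)} = \frac{W}{3}$
$T = 1$ ($T = -1 + 2 = 1$)
$\sqrt{\left(b{\left(6 \right)} \left(-2\right) + - 3 T \frac{6}{\frac{1}{-2}}\right) - 99} = \sqrt{\left(\frac{1}{3} \cdot 6 \left(-2\right) + \left(-3\right) 1 \frac{6}{\frac{1}{-2}}\right) - 99} = \sqrt{\left(2 \left(-2\right) - 3 \frac{6}{- \frac{1}{2}}\right) - 99} = \sqrt{\left(-4 - 3 \cdot 6 \left(-2\right)\right) - 99} = \sqrt{\left(-4 - -36\right) - 99} = \sqrt{\left(-4 + 36\right) - 99} = \sqrt{32 - 99} = \sqrt{-67} = i \sqrt{67}$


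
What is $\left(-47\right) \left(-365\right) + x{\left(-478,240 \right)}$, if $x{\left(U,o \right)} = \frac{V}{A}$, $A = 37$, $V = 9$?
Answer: $\frac{634744}{37} \approx 17155.0$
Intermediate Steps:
$x{\left(U,o \right)} = \frac{9}{37}$
$\left(-47\right) \left(-365\right) + x{\left(-478,240 \right)} = \left(-47\right) \left(-365\right) + \frac{9}{37} = 17155 + \frac{9}{37} = \frac{634744}{37}$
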